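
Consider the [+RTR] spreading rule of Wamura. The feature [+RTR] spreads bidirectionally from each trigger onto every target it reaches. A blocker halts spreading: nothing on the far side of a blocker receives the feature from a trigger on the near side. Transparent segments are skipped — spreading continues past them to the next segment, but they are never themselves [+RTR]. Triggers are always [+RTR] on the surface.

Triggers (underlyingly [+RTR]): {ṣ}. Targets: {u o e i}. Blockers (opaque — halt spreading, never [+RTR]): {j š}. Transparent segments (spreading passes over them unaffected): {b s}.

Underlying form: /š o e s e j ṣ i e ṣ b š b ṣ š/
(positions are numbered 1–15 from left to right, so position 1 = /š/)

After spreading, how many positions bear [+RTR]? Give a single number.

5

From /ṣ/ at 7 rightward: 8 /i/ → [+RTR]; 9 /e/ → [+RTR]; 10 /ṣ/ is itself a trigger — this domain ends here.
From /ṣ/ at 7 leftward: 6 /j/ blocks.
From /ṣ/ at 10 rightward: 11 /b/ transparent; 12 /š/ blocks.
From /ṣ/ at 10 leftward: 9 /e/ → [+RTR]; 8 /i/ → [+RTR]; 7 /ṣ/ is itself a trigger — this domain ends here.
From /ṣ/ at 14 rightward: 15 /š/ blocks.
From /ṣ/ at 14 leftward: 13 /b/ transparent; 12 /š/ blocks.
Targets with no active source: positions 2 3 5 stay [-emphatic].
[+RTR] positions on the surface: 7 8 9 10 14.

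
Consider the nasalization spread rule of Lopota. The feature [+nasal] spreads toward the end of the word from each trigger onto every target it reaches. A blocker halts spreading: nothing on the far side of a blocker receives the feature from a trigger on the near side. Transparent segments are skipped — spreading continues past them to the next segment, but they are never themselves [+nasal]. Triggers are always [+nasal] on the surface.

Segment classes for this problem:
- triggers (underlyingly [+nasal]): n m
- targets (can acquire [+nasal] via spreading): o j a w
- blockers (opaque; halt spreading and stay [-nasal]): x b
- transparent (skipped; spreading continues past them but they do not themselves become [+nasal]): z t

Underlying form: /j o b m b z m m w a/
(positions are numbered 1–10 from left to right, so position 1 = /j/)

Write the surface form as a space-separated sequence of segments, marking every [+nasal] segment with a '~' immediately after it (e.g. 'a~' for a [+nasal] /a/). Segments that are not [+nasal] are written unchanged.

j o b m~ b z m~ m~ w~ a~

From /m/ at 4 rightward: 5 /b/ blocks.
From /m/ at 7 rightward: 8 /m/ is itself a trigger — this domain ends here.
From /m/ at 8 rightward: 9 /w/ → [+nasal]; 10 /a/ → [+nasal]; word edge.
Targets with no active source: positions 1 2 stay [-nasal].
[+nasal] positions on the surface: 4 7 8 9 10.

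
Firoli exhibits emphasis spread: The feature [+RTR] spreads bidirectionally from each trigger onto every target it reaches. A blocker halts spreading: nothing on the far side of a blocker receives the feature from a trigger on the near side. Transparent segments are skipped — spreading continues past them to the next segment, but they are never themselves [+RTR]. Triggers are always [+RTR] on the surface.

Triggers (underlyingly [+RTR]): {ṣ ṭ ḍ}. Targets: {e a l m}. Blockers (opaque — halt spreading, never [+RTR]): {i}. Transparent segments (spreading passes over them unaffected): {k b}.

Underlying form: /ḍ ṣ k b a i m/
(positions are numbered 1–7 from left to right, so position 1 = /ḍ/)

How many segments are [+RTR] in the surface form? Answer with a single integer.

From /ḍ/ at 1 rightward: 2 /ṣ/ is itself a trigger — this domain ends here.
From /ḍ/ at 1 leftward: word edge.
From /ṣ/ at 2 rightward: 3 /k/ transparent; 4 /b/ transparent; 5 /a/ → [+RTR]; 6 /i/ blocks.
From /ṣ/ at 2 leftward: 1 /ḍ/ is itself a trigger — this domain ends here.
Target with no active source: position 7 stays [-emphatic].
[+RTR] positions on the surface: 1 2 5.

3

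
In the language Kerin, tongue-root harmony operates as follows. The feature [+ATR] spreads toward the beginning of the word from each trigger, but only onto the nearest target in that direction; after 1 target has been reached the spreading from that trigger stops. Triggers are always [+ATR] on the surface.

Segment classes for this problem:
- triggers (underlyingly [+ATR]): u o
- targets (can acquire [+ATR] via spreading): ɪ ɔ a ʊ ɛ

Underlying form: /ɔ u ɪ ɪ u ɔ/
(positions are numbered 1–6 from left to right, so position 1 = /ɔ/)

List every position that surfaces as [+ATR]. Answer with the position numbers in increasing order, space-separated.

1 2 4 5

From /u/ at 2 leftward: 1 /ɔ/ → [+ATR]; bound reached.
From /u/ at 5 leftward: 4 /ɪ/ → [+ATR]; bound reached.
Targets with no active source: positions 3 6 stay [-ATR].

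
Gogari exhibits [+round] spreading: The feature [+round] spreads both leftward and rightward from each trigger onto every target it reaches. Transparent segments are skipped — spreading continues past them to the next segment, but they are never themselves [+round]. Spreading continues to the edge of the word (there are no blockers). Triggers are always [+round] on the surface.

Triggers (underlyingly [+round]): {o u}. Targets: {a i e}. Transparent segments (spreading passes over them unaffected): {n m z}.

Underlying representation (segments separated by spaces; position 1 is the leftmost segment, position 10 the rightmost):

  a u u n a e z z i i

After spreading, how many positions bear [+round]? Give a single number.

7

From /u/ at 2 rightward: 3 /u/ is itself a trigger — this domain ends here.
From /u/ at 2 leftward: 1 /a/ → [+round]; word edge.
From /u/ at 3 rightward: 4 /n/ transparent; 5 /a/ → [+round]; 6 /e/ → [+round]; 7 /z/ transparent; 8 /z/ transparent; 9 /i/ → [+round]; 10 /i/ → [+round]; word edge.
From /u/ at 3 leftward: 2 /u/ is itself a trigger — this domain ends here.
[+round] positions on the surface: 1 2 3 5 6 9 10.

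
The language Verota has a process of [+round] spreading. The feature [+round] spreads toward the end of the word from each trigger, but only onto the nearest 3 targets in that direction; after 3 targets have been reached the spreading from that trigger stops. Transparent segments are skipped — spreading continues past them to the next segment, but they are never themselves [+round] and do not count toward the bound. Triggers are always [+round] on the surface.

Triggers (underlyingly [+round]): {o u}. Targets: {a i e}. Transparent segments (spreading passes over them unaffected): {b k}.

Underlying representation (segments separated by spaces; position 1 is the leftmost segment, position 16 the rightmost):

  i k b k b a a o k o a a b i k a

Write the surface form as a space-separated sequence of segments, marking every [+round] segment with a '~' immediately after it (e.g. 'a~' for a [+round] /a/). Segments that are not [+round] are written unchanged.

i k b k b a a o~ k o~ a~ a~ b i~ k a

From /o/ at 8 rightward: 9 /k/ transparent; 10 /o/ is itself a trigger — this domain ends here.
From /o/ at 10 rightward: 11 /a/ → [+round]; 12 /a/ → [+round]; 13 /b/ transparent; 14 /i/ → [+round]; bound reached.
Targets with no active source: positions 1 6 7 16 stay [-round].
[+round] positions on the surface: 8 10 11 12 14.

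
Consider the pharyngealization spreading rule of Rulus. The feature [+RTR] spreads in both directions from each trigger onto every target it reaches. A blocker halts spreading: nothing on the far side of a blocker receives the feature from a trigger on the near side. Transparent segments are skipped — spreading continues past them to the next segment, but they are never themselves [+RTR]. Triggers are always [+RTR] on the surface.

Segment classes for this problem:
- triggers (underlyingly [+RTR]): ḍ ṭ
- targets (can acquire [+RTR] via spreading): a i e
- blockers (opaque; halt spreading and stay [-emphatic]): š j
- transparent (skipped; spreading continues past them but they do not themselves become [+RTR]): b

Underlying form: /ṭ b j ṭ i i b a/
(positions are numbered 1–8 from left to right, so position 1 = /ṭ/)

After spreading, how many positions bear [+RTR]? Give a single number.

5

From /ṭ/ at 1 rightward: 2 /b/ transparent; 3 /j/ blocks.
From /ṭ/ at 1 leftward: word edge.
From /ṭ/ at 4 rightward: 5 /i/ → [+RTR]; 6 /i/ → [+RTR]; 7 /b/ transparent; 8 /a/ → [+RTR]; word edge.
From /ṭ/ at 4 leftward: 3 /j/ blocks.
[+RTR] positions on the surface: 1 4 5 6 8.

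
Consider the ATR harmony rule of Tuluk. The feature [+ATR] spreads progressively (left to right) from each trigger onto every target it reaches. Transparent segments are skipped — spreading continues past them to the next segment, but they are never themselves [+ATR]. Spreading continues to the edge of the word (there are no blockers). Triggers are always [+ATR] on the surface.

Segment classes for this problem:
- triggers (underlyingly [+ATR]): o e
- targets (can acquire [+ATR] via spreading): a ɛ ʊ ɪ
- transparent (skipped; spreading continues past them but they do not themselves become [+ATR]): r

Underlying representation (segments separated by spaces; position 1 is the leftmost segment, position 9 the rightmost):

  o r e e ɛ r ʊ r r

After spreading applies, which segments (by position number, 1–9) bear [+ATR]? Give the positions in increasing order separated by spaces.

1 3 4 5 7

From /o/ at 1 rightward: 2 /r/ transparent; 3 /e/ is itself a trigger — this domain ends here.
From /e/ at 3 rightward: 4 /e/ is itself a trigger — this domain ends here.
From /e/ at 4 rightward: 5 /ɛ/ → [+ATR]; 6 /r/ transparent; 7 /ʊ/ → [+ATR]; 8 /r/ transparent; 9 /r/ transparent; word edge.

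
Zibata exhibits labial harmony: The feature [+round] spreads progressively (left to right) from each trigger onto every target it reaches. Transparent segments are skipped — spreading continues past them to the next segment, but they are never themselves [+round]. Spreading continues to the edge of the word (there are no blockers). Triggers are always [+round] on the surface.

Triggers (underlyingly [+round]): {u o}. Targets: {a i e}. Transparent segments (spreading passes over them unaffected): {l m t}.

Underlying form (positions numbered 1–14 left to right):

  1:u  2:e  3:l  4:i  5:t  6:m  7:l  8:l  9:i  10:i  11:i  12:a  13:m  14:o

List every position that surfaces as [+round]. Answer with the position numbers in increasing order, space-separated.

1 2 4 9 10 11 12 14

From /u/ at 1 rightward: 2 /e/ → [+round]; 3 /l/ transparent; 4 /i/ → [+round]; 5 /t/ transparent; 6 /m/ transparent; 7 /l/ transparent; 8 /l/ transparent; 9 /i/ → [+round]; 10 /i/ → [+round]; 11 /i/ → [+round]; 12 /a/ → [+round]; 13 /m/ transparent; 14 /o/ is itself a trigger — this domain ends here.
From /o/ at 14 rightward: word edge.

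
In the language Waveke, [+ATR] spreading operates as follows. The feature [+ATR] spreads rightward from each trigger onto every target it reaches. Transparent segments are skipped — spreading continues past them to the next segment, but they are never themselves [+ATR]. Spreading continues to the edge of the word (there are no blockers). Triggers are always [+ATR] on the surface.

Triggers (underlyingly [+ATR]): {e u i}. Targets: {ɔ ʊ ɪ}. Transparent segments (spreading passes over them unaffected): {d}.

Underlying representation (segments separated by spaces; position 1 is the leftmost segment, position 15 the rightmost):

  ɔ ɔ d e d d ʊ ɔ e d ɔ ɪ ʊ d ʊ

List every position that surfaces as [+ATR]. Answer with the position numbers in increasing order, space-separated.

4 7 8 9 11 12 13 15

From /e/ at 4 rightward: 5 /d/ transparent; 6 /d/ transparent; 7 /ʊ/ → [+ATR]; 8 /ɔ/ → [+ATR]; 9 /e/ is itself a trigger — this domain ends here.
From /e/ at 9 rightward: 10 /d/ transparent; 11 /ɔ/ → [+ATR]; 12 /ɪ/ → [+ATR]; 13 /ʊ/ → [+ATR]; 14 /d/ transparent; 15 /ʊ/ → [+ATR]; word edge.
Targets with no active source: positions 1 2 stay [-ATR].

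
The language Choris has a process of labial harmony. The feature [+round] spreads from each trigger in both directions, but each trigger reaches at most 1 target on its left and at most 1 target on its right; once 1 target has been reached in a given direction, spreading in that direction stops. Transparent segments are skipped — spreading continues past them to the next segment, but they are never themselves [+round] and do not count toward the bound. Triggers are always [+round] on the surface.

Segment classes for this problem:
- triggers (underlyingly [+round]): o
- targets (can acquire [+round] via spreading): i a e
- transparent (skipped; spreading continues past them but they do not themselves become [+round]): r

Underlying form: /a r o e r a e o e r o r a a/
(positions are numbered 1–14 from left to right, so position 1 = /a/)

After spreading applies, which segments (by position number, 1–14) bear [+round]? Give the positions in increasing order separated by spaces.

1 3 4 7 8 9 11 13

From /o/ at 3 rightward: 4 /e/ → [+round]; bound reached.
From /o/ at 3 leftward: 2 /r/ transparent; 1 /a/ → [+round]; bound reached.
From /o/ at 8 rightward: 9 /e/ → [+round]; bound reached.
From /o/ at 8 leftward: 7 /e/ → [+round]; bound reached.
From /o/ at 11 rightward: 12 /r/ transparent; 13 /a/ → [+round]; bound reached.
From /o/ at 11 leftward: 10 /r/ transparent; 9 /e/ → [+round]; bound reached.
Targets with no active source: positions 6 14 stay [-round].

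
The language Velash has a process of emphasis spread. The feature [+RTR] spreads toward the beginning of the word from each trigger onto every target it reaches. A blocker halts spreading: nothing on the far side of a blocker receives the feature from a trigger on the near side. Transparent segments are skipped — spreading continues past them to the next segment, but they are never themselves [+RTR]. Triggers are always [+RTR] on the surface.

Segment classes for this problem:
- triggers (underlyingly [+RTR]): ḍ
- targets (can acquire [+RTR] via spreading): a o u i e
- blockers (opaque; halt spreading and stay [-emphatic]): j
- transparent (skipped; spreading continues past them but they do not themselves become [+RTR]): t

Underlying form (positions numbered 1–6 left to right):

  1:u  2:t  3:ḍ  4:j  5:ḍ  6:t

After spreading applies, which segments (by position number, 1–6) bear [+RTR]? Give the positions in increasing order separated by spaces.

1 3 5

From /ḍ/ at 3 leftward: 2 /t/ transparent; 1 /u/ → [+RTR]; word edge.
From /ḍ/ at 5 leftward: 4 /j/ blocks.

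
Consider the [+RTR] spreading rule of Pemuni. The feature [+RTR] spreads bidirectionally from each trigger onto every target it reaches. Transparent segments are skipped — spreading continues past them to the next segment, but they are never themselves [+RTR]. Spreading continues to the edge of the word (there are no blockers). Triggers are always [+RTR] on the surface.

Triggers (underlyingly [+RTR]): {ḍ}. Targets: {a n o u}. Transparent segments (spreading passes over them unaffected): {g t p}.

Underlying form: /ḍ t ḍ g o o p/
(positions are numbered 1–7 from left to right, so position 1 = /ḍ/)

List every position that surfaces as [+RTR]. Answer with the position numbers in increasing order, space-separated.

From /ḍ/ at 1 rightward: 2 /t/ transparent; 3 /ḍ/ is itself a trigger — this domain ends here.
From /ḍ/ at 1 leftward: word edge.
From /ḍ/ at 3 rightward: 4 /g/ transparent; 5 /o/ → [+RTR]; 6 /o/ → [+RTR]; 7 /p/ transparent; word edge.
From /ḍ/ at 3 leftward: 2 /t/ transparent; 1 /ḍ/ is itself a trigger — this domain ends here.

1 3 5 6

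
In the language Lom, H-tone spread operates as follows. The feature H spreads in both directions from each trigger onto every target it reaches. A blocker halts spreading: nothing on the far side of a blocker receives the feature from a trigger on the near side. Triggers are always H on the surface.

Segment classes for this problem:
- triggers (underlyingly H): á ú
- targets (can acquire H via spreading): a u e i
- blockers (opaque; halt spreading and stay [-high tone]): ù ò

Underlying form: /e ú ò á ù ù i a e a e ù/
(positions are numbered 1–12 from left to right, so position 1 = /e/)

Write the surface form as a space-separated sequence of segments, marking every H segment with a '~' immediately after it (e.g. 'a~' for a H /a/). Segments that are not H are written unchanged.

e~ ú~ ò á~ ù ù i a e a e ù

From /ú/ at 2 rightward: 3 /ò/ blocks.
From /ú/ at 2 leftward: 1 /e/ → H; word edge.
From /á/ at 4 rightward: 5 /ù/ blocks.
From /á/ at 4 leftward: 3 /ò/ blocks.
Targets with no active source: positions 7 8 9 10 11 stay [-high tone].
H positions on the surface: 1 2 4.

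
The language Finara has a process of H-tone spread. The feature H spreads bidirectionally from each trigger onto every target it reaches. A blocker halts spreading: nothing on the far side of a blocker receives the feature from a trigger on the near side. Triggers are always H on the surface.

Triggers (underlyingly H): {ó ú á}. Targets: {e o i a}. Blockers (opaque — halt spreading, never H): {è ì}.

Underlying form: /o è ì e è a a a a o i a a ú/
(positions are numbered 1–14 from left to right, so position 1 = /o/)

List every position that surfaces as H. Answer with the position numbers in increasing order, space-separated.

From /ú/ at 14 rightward: word edge.
From /ú/ at 14 leftward: 13 /a/ → H; 12 /a/ → H; 11 /i/ → H; 10 /o/ → H; 9 /a/ → H; 8 /a/ → H; 7 /a/ → H; 6 /a/ → H; 5 /è/ blocks.
Targets with no active source: positions 1 4 stay [-high tone].

6 7 8 9 10 11 12 13 14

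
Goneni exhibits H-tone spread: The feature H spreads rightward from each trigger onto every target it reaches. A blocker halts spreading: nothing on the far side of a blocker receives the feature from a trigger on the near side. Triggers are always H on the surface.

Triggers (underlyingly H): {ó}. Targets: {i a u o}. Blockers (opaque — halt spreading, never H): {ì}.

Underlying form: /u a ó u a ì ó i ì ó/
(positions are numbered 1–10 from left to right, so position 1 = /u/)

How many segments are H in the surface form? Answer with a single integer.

6

From /ó/ at 3 rightward: 4 /u/ → H; 5 /a/ → H; 6 /ì/ blocks.
From /ó/ at 7 rightward: 8 /i/ → H; 9 /ì/ blocks.
From /ó/ at 10 rightward: word edge.
Targets with no active source: positions 1 2 stay [-high tone].
H positions on the surface: 3 4 5 7 8 10.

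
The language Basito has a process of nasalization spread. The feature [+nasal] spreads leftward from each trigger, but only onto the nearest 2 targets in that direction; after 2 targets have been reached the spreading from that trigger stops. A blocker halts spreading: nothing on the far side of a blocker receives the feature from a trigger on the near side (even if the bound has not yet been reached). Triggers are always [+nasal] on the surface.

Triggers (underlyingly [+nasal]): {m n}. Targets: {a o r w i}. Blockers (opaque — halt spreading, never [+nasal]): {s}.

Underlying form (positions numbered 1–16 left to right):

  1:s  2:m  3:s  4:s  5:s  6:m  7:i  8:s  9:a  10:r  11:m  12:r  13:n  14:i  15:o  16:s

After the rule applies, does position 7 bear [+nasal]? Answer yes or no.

From /m/ at 2 leftward: 1 /s/ blocks.
From /m/ at 6 leftward: 5 /s/ blocks.
From /m/ at 11 leftward: 10 /r/ → [+nasal]; 9 /a/ → [+nasal]; bound reached.
From /n/ at 13 leftward: 12 /r/ → [+nasal]; 11 /m/ is itself a trigger — this domain ends here.
Targets with no active source: positions 7 14 15 stay [-nasal].
[+nasal] positions on the surface: 2 6 9 10 11 12 13.

no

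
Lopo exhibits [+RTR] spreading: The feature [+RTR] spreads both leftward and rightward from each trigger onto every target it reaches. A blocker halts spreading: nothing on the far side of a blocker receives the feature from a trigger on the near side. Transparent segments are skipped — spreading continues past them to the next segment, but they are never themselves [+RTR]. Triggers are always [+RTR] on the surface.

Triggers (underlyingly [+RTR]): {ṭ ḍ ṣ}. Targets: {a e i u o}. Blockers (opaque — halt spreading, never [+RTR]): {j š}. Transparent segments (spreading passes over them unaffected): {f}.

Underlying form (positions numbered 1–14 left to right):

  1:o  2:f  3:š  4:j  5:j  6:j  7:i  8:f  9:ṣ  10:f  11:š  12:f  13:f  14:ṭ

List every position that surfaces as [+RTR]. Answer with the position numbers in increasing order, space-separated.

7 9 14

From /ṣ/ at 9 rightward: 10 /f/ transparent; 11 /š/ blocks.
From /ṣ/ at 9 leftward: 8 /f/ transparent; 7 /i/ → [+RTR]; 6 /j/ blocks.
From /ṭ/ at 14 rightward: word edge.
From /ṭ/ at 14 leftward: 13 /f/ transparent; 12 /f/ transparent; 11 /š/ blocks.
Target with no active source: position 1 stays [-emphatic].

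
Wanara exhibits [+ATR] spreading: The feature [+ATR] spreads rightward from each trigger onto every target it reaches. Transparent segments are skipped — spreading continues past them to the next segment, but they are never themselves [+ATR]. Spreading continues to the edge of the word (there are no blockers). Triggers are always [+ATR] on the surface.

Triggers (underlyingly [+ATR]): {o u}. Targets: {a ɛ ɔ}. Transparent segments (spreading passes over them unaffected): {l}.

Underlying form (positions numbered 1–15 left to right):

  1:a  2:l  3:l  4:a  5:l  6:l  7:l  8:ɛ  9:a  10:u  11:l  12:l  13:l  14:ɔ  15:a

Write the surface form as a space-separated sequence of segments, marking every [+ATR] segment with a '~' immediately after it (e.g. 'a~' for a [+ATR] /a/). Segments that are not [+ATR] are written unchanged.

a l l a l l l ɛ a u~ l l l ɔ~ a~

From /u/ at 10 rightward: 11 /l/ transparent; 12 /l/ transparent; 13 /l/ transparent; 14 /ɔ/ → [+ATR]; 15 /a/ → [+ATR]; word edge.
Targets with no active source: positions 1 4 8 9 stay [-ATR].
[+ATR] positions on the surface: 10 14 15.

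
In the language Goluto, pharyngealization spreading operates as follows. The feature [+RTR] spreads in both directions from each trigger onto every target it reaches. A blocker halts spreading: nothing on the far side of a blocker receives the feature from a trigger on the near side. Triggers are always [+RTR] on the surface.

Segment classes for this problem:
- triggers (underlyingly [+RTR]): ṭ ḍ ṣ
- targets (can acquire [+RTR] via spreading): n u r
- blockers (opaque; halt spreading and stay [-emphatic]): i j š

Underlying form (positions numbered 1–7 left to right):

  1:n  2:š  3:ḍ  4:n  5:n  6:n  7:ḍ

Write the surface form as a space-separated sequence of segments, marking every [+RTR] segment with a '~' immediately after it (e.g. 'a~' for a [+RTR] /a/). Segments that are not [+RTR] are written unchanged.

n š ḍ~ n~ n~ n~ ḍ~

From /ḍ/ at 3 rightward: 4 /n/ → [+RTR]; 5 /n/ → [+RTR]; 6 /n/ → [+RTR]; 7 /ḍ/ is itself a trigger — this domain ends here.
From /ḍ/ at 3 leftward: 2 /š/ blocks.
From /ḍ/ at 7 rightward: word edge.
From /ḍ/ at 7 leftward: 6 /n/ → [+RTR]; 5 /n/ → [+RTR]; 4 /n/ → [+RTR]; 3 /ḍ/ is itself a trigger — this domain ends here.
Target with no active source: position 1 stays [-emphatic].
[+RTR] positions on the surface: 3 4 5 6 7.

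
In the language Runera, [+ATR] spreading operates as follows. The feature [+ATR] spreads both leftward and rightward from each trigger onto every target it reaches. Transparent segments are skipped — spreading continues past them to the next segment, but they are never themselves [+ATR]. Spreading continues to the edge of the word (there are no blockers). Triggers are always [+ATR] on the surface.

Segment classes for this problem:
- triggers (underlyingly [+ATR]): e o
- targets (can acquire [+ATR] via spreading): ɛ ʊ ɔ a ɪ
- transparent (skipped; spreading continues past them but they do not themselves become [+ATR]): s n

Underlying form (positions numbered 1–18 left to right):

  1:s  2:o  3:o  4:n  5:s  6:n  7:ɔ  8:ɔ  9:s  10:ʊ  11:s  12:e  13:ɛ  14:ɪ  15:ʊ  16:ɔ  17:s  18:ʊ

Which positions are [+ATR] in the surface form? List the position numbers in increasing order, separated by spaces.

From /o/ at 2 rightward: 3 /o/ is itself a trigger — this domain ends here.
From /o/ at 2 leftward: 1 /s/ transparent; word edge.
From /o/ at 3 rightward: 4 /n/ transparent; 5 /s/ transparent; 6 /n/ transparent; 7 /ɔ/ → [+ATR]; 8 /ɔ/ → [+ATR]; 9 /s/ transparent; 10 /ʊ/ → [+ATR]; 11 /s/ transparent; 12 /e/ is itself a trigger — this domain ends here.
From /o/ at 3 leftward: 2 /o/ is itself a trigger — this domain ends here.
From /e/ at 12 rightward: 13 /ɛ/ → [+ATR]; 14 /ɪ/ → [+ATR]; 15 /ʊ/ → [+ATR]; 16 /ɔ/ → [+ATR]; 17 /s/ transparent; 18 /ʊ/ → [+ATR]; word edge.
From /e/ at 12 leftward: 11 /s/ transparent; 10 /ʊ/ → [+ATR]; 9 /s/ transparent; 8 /ɔ/ → [+ATR]; 7 /ɔ/ → [+ATR]; 6 /n/ transparent; 5 /s/ transparent; 4 /n/ transparent; 3 /o/ is itself a trigger — this domain ends here.

2 3 7 8 10 12 13 14 15 16 18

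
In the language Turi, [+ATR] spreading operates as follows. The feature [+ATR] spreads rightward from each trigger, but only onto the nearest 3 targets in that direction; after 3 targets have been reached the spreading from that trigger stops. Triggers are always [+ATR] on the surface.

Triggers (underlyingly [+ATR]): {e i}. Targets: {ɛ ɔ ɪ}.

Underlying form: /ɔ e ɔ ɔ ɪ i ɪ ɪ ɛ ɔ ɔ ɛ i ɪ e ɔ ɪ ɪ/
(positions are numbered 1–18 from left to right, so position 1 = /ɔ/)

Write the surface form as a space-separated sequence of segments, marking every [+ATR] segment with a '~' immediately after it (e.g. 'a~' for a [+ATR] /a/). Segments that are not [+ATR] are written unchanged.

ɔ e~ ɔ~ ɔ~ ɪ~ i~ ɪ~ ɪ~ ɛ~ ɔ ɔ ɛ i~ ɪ~ e~ ɔ~ ɪ~ ɪ~

From /e/ at 2 rightward: 3 /ɔ/ → [+ATR]; 4 /ɔ/ → [+ATR]; 5 /ɪ/ → [+ATR]; bound reached.
From /i/ at 6 rightward: 7 /ɪ/ → [+ATR]; 8 /ɪ/ → [+ATR]; 9 /ɛ/ → [+ATR]; bound reached.
From /i/ at 13 rightward: 14 /ɪ/ → [+ATR]; 15 /e/ is itself a trigger — this domain ends here.
From /e/ at 15 rightward: 16 /ɔ/ → [+ATR]; 17 /ɪ/ → [+ATR]; 18 /ɪ/ → [+ATR]; bound reached.
Targets with no active source: positions 1 10 11 12 stay [-ATR].
[+ATR] positions on the surface: 2 3 4 5 6 7 8 9 13 14 15 16 17 18.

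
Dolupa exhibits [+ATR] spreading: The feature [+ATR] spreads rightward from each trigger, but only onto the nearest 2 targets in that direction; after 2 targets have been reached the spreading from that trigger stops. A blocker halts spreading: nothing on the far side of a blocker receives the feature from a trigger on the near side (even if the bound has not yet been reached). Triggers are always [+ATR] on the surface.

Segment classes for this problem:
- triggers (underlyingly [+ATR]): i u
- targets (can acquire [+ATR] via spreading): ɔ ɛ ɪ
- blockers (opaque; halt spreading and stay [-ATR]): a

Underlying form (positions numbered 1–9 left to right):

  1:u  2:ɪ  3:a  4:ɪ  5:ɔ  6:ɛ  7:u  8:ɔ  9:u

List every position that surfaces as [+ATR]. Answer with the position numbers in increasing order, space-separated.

From /u/ at 1 rightward: 2 /ɪ/ → [+ATR]; 3 /a/ blocks.
From /u/ at 7 rightward: 8 /ɔ/ → [+ATR]; 9 /u/ is itself a trigger — this domain ends here.
From /u/ at 9 rightward: word edge.
Targets with no active source: positions 4 5 6 stay [-ATR].

1 2 7 8 9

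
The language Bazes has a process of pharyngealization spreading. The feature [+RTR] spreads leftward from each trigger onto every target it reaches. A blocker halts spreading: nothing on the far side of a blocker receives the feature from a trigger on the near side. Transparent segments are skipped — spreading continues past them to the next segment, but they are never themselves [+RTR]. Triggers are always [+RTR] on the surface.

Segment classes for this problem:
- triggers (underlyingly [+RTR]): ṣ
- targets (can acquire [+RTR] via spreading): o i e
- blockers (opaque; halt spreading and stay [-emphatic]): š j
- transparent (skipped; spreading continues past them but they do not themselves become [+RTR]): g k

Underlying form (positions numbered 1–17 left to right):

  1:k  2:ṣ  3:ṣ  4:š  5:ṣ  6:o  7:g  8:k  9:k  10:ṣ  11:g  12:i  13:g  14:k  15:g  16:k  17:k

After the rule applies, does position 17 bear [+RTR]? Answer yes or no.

no

From /ṣ/ at 2 leftward: 1 /k/ transparent; word edge.
From /ṣ/ at 3 leftward: 2 /ṣ/ is itself a trigger — this domain ends here.
From /ṣ/ at 5 leftward: 4 /š/ blocks.
From /ṣ/ at 10 leftward: 9 /k/ transparent; 8 /k/ transparent; 7 /g/ transparent; 6 /o/ → [+RTR]; 5 /ṣ/ is itself a trigger — this domain ends here.
Target with no active source: position 12 stays [-emphatic].
[+RTR] positions on the surface: 2 3 5 6 10.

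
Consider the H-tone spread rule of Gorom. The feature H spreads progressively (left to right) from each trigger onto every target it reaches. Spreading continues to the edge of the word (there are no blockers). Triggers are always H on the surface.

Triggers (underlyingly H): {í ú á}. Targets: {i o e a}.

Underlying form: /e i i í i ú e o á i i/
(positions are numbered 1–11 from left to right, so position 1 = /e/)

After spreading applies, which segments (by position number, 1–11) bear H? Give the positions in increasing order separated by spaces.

From /í/ at 4 rightward: 5 /i/ → H; 6 /ú/ is itself a trigger — this domain ends here.
From /ú/ at 6 rightward: 7 /e/ → H; 8 /o/ → H; 9 /á/ is itself a trigger — this domain ends here.
From /á/ at 9 rightward: 10 /i/ → H; 11 /i/ → H; word edge.
Targets with no active source: positions 1 2 3 stay [-high tone].

4 5 6 7 8 9 10 11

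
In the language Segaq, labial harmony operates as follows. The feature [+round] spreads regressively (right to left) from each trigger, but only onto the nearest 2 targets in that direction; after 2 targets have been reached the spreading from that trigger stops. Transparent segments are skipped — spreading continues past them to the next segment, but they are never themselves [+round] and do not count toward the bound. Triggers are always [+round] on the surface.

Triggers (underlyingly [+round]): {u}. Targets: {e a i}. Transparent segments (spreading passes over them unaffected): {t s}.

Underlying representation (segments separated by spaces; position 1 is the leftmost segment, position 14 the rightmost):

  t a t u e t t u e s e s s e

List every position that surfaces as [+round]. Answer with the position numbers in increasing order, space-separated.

2 4 5 8

From /u/ at 4 leftward: 3 /t/ transparent; 2 /a/ → [+round]; 1 /t/ transparent; word edge.
From /u/ at 8 leftward: 7 /t/ transparent; 6 /t/ transparent; 5 /e/ → [+round]; 4 /u/ is itself a trigger — this domain ends here.
Targets with no active source: positions 9 11 14 stay [-round].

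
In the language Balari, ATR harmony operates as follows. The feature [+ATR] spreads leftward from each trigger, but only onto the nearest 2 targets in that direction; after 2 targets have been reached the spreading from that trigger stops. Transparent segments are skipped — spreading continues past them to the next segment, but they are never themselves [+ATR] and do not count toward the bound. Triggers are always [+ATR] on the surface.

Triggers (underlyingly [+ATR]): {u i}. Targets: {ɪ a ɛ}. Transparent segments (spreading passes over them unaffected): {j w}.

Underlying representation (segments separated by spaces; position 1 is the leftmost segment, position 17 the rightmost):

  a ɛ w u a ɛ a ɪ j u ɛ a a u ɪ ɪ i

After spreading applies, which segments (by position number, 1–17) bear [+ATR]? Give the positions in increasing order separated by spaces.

1 2 4 7 8 10 12 13 14 15 16 17

From /u/ at 4 leftward: 3 /w/ transparent; 2 /ɛ/ → [+ATR]; 1 /a/ → [+ATR]; bound reached.
From /u/ at 10 leftward: 9 /j/ transparent; 8 /ɪ/ → [+ATR]; 7 /a/ → [+ATR]; bound reached.
From /u/ at 14 leftward: 13 /a/ → [+ATR]; 12 /a/ → [+ATR]; bound reached.
From /i/ at 17 leftward: 16 /ɪ/ → [+ATR]; 15 /ɪ/ → [+ATR]; bound reached.
Targets with no active source: positions 5 6 11 stay [-ATR].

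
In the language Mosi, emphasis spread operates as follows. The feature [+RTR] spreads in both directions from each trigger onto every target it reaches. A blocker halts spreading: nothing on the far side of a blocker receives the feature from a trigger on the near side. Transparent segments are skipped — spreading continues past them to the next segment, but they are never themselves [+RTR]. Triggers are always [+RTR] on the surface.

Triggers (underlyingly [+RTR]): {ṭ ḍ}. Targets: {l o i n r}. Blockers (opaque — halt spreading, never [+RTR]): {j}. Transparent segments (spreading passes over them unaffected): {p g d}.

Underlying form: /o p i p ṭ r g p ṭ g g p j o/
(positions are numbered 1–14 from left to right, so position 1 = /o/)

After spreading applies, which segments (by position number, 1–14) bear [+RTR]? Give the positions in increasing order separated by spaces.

1 3 5 6 9

From /ṭ/ at 5 rightward: 6 /r/ → [+RTR]; 7 /g/ transparent; 8 /p/ transparent; 9 /ṭ/ is itself a trigger — this domain ends here.
From /ṭ/ at 5 leftward: 4 /p/ transparent; 3 /i/ → [+RTR]; 2 /p/ transparent; 1 /o/ → [+RTR]; word edge.
From /ṭ/ at 9 rightward: 10 /g/ transparent; 11 /g/ transparent; 12 /p/ transparent; 13 /j/ blocks.
From /ṭ/ at 9 leftward: 8 /p/ transparent; 7 /g/ transparent; 6 /r/ → [+RTR]; 5 /ṭ/ is itself a trigger — this domain ends here.
Target with no active source: position 14 stays [-emphatic].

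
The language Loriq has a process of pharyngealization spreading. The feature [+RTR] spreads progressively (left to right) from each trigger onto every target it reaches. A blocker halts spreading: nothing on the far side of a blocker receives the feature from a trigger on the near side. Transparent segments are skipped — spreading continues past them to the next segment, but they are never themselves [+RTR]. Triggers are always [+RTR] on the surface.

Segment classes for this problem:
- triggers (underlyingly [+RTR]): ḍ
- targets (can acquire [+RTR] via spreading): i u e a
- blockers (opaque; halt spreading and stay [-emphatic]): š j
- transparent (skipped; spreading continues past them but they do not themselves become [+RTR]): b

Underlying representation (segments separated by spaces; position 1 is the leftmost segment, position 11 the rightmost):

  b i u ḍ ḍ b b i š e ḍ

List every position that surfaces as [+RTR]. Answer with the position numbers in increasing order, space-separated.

From /ḍ/ at 4 rightward: 5 /ḍ/ is itself a trigger — this domain ends here.
From /ḍ/ at 5 rightward: 6 /b/ transparent; 7 /b/ transparent; 8 /i/ → [+RTR]; 9 /š/ blocks.
From /ḍ/ at 11 rightward: word edge.
Targets with no active source: positions 2 3 10 stay [-emphatic].

4 5 8 11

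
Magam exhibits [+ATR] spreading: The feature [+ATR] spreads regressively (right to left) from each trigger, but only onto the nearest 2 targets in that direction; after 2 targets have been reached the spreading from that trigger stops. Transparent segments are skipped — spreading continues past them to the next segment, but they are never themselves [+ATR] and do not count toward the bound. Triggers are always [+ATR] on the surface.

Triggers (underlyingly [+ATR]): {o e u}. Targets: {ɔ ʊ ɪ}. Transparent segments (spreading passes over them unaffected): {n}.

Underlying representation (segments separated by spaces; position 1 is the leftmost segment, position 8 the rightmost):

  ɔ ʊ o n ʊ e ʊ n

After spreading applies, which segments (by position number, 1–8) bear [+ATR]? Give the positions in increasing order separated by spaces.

From /o/ at 3 leftward: 2 /ʊ/ → [+ATR]; 1 /ɔ/ → [+ATR]; bound reached.
From /e/ at 6 leftward: 5 /ʊ/ → [+ATR]; 4 /n/ transparent; 3 /o/ is itself a trigger — this domain ends here.
Target with no active source: position 7 stays [-ATR].

1 2 3 5 6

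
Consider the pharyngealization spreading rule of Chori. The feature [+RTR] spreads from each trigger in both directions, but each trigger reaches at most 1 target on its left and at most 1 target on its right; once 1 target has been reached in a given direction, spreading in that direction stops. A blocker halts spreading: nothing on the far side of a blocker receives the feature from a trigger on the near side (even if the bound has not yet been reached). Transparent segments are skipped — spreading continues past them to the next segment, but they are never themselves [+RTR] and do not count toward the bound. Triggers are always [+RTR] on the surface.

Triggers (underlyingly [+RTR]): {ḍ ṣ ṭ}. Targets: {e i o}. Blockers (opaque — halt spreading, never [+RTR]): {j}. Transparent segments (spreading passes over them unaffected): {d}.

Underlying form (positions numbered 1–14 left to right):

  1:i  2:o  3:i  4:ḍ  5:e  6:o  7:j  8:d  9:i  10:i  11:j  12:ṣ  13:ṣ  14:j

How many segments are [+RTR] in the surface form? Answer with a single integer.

5

From /ḍ/ at 4 rightward: 5 /e/ → [+RTR]; bound reached.
From /ḍ/ at 4 leftward: 3 /i/ → [+RTR]; bound reached.
From /ṣ/ at 12 rightward: 13 /ṣ/ is itself a trigger — this domain ends here.
From /ṣ/ at 12 leftward: 11 /j/ blocks.
From /ṣ/ at 13 rightward: 14 /j/ blocks.
From /ṣ/ at 13 leftward: 12 /ṣ/ is itself a trigger — this domain ends here.
Targets with no active source: positions 1 2 6 9 10 stay [-emphatic].
[+RTR] positions on the surface: 3 4 5 12 13.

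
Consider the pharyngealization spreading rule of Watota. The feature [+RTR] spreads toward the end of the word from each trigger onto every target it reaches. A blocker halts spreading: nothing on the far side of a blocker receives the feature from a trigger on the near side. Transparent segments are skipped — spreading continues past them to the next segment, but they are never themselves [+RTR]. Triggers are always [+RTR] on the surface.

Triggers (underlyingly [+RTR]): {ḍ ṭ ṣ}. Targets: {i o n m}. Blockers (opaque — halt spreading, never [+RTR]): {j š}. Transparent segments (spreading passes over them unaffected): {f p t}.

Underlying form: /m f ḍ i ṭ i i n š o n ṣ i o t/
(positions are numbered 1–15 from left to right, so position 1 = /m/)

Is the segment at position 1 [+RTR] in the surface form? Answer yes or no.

From /ḍ/ at 3 rightward: 4 /i/ → [+RTR]; 5 /ṭ/ is itself a trigger — this domain ends here.
From /ṭ/ at 5 rightward: 6 /i/ → [+RTR]; 7 /i/ → [+RTR]; 8 /n/ → [+RTR]; 9 /š/ blocks.
From /ṣ/ at 12 rightward: 13 /i/ → [+RTR]; 14 /o/ → [+RTR]; 15 /t/ transparent; word edge.
Targets with no active source: positions 1 10 11 stay [-emphatic].
[+RTR] positions on the surface: 3 4 5 6 7 8 12 13 14.

no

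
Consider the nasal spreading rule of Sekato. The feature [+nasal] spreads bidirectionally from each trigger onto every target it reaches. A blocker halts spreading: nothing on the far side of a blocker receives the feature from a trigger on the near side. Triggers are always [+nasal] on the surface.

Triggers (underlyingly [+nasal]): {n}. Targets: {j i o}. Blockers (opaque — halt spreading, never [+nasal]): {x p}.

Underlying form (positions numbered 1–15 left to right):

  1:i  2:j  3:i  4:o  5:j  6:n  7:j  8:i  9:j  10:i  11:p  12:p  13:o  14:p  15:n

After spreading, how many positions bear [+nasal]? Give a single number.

From /n/ at 6 rightward: 7 /j/ → [+nasal]; 8 /i/ → [+nasal]; 9 /j/ → [+nasal]; 10 /i/ → [+nasal]; 11 /p/ blocks.
From /n/ at 6 leftward: 5 /j/ → [+nasal]; 4 /o/ → [+nasal]; 3 /i/ → [+nasal]; 2 /j/ → [+nasal]; 1 /i/ → [+nasal]; word edge.
From /n/ at 15 rightward: word edge.
From /n/ at 15 leftward: 14 /p/ blocks.
Target with no active source: position 13 stays [-nasal].
[+nasal] positions on the surface: 1 2 3 4 5 6 7 8 9 10 15.

11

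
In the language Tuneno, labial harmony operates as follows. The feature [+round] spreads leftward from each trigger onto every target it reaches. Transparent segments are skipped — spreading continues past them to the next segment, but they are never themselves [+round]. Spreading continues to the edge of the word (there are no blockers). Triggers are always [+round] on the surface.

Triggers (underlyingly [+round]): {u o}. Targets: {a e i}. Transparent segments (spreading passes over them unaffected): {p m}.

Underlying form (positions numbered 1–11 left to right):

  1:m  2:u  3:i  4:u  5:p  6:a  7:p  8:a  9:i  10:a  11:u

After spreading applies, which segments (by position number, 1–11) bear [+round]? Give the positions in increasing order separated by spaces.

From /u/ at 2 leftward: 1 /m/ transparent; word edge.
From /u/ at 4 leftward: 3 /i/ → [+round]; 2 /u/ is itself a trigger — this domain ends here.
From /u/ at 11 leftward: 10 /a/ → [+round]; 9 /i/ → [+round]; 8 /a/ → [+round]; 7 /p/ transparent; 6 /a/ → [+round]; 5 /p/ transparent; 4 /u/ is itself a trigger — this domain ends here.

2 3 4 6 8 9 10 11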